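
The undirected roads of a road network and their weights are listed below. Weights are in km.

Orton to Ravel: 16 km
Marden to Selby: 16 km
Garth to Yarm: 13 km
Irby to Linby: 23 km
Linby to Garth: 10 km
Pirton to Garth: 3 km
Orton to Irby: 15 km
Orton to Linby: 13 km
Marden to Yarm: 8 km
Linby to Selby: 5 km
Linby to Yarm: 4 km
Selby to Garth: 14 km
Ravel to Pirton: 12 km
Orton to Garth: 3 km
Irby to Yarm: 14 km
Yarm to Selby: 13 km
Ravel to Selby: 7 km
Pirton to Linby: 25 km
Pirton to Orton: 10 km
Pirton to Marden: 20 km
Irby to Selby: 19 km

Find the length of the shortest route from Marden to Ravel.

23 km

Shortest distances from Marden:
Marden: 0
Yarm: 8  (via Marden)
Linby: 12  (via Yarm)
Selby: 16  (via Marden)
Pirton: 20  (via Marden)
Garth: 21  (via Yarm)
Irby: 22  (via Yarm)
Ravel: 23  (via Selby)
Shortest route: Marden → Selby → Ravel = 23 km.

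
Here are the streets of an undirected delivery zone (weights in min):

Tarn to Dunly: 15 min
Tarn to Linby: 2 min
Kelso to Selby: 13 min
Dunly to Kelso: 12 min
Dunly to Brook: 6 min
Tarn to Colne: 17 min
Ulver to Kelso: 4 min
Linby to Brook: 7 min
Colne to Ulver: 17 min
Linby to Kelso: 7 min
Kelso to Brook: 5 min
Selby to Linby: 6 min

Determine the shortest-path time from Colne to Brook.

Compare a few routes:
Colne - Ulver - Kelso - Linby - Brook: 17+4+7+7 = 35
Colne - Tarn - Linby - Brook: 17+2+7 = 26
Colne - Tarn - Dunly - Brook: 17+15+6 = 38
Colne - Tarn - Linby - Kelso - Brook: 17+2+7+5 = 31
The minimum is 26 min via Colne - Tarn - Linby - Brook.

26 min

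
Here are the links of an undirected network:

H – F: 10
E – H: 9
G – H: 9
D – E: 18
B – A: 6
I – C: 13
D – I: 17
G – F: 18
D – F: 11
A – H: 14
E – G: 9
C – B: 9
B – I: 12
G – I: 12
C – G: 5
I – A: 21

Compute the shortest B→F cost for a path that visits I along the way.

40

Best B to I: B–I costing 12
Shortest I→F: I–D–F = 28
Total via I: 12 + 28 = 40.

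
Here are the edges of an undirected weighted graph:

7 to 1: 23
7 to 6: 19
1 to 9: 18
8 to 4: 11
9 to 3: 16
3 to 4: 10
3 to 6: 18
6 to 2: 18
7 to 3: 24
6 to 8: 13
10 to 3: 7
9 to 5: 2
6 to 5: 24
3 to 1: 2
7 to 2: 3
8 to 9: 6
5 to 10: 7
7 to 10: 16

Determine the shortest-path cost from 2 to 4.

Settle nodes by increasing distance from 2:
2: 0
7: 3  (via 2)
6: 18  (via 2)
10: 19  (via 7)
1: 26  (via 7)
3: 26  (via 10)
5: 26  (via 10)
9: 28  (via 5)
8: 31  (via 6)
4: 36  (via 3)
Shortest route: 2 → 7 → 10 → 3 → 4 = 36.

36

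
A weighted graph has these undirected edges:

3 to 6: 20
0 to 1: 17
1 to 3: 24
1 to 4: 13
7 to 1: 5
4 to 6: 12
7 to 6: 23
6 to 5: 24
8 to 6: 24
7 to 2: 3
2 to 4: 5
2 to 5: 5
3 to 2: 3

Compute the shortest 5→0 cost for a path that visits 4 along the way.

40

Best 5 to 4: 5 → 2 → 4 costing 10
Best 4 to 0: 4 → 1 → 0 costing 30
Total via 4: 10 + 30 = 40.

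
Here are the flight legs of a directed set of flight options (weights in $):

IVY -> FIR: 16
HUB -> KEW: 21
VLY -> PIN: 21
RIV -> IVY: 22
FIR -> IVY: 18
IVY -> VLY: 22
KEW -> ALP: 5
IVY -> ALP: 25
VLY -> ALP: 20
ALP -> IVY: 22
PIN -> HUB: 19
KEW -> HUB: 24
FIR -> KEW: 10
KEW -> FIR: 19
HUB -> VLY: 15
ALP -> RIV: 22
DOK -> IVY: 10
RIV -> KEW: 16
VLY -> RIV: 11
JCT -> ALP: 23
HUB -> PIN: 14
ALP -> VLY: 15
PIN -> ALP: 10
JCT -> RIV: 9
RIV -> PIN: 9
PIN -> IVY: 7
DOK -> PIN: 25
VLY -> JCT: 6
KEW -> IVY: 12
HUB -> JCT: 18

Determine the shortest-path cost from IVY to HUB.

$50

Compare a few routes:
IVY–VLY–JCT–RIV–PIN–HUB: 22+6+9+9+19 = 65
IVY–FIR–KEW–HUB: 16+10+24 = 50
IVY–VLY–RIV–PIN–HUB: 22+11+9+19 = 61
IVY–VLY–PIN–HUB: 22+21+19 = 62
Cheapest is IVY–FIR–KEW–HUB at $50.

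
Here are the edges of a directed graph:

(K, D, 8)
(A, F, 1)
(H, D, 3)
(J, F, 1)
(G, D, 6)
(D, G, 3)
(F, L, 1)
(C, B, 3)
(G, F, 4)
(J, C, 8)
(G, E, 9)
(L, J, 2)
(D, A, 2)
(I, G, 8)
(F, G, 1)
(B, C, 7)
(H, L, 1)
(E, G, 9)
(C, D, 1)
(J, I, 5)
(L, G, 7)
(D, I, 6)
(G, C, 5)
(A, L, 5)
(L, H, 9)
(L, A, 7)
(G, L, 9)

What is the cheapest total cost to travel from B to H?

Enumerating some paths:
B - C - D - A - L - H: 7+1+2+5+9 = 24
B - C - D - A - F - L - H: 7+1+2+1+1+9 = 21
Cheapest is B - C - D - A - F - L - H at 21.

21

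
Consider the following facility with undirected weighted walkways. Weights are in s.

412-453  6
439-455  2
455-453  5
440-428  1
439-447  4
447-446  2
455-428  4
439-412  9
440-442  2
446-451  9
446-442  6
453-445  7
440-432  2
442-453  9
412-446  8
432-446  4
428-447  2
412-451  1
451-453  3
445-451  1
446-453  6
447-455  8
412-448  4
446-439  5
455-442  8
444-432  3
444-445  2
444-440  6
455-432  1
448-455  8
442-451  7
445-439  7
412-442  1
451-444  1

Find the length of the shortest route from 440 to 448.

7 s

Settle nodes by increasing distance from 440:
440: 0
428: 1  (via 440)
432: 2  (via 440)
442: 2  (via 440)
447: 3  (via 428)
412: 3  (via 442)
455: 3  (via 432)
451: 4  (via 412)
439: 5  (via 455)
444: 5  (via 432)
445: 5  (via 451)
446: 5  (via 447)
453: 7  (via 451)
448: 7  (via 412)
Shortest route: 440–442–412–448 = 7 s.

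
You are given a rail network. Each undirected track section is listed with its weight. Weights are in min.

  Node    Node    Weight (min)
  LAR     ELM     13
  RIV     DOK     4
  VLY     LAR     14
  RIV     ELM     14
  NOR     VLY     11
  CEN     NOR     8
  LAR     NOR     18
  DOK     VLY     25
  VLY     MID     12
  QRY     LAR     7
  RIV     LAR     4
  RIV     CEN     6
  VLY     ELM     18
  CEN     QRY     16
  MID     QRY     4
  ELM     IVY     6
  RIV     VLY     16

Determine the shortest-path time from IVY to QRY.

26 min

Enumerating some paths:
IVY → ELM → LAR → QRY: 6+13+7 = 26
IVY → ELM → RIV → LAR → QRY: 6+14+4+7 = 31
IVY → ELM → VLY → MID → QRY: 6+18+12+4 = 40
The minimum is 26 min via IVY → ELM → LAR → QRY.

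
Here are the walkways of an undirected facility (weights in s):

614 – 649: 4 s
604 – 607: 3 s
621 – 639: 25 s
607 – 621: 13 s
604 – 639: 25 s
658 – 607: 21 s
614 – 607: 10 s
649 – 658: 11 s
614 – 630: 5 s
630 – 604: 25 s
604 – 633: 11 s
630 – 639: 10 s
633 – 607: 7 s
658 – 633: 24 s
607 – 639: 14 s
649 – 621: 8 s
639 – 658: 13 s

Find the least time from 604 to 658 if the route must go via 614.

Best 604 to 614: 604–607–614 costing 13
Best 614 to 658: 614–649–658 costing 15
Total via 614: 13 + 15 = 28 s.

28 s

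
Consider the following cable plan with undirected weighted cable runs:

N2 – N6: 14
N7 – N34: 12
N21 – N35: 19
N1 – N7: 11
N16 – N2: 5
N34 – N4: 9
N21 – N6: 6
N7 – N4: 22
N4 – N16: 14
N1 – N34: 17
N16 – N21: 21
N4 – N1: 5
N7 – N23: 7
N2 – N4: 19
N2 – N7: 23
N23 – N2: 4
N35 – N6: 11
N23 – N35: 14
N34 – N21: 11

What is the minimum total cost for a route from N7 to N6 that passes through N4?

Shortest N7→N4: N7–N1–N4 = 16
Best N4 to N6: N4–N34–N21–N6 costing 26
Total via N4: 16 + 26 = 42.

42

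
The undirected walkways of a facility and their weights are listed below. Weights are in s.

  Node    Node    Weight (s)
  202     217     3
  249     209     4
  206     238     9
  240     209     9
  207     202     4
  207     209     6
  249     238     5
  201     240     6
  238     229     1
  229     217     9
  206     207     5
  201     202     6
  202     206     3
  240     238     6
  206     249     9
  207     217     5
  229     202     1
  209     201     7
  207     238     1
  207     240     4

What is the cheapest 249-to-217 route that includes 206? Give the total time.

15 s

Shortest 249→206: 249 → 206 = 9
Best 206 to 217: 206 → 202 → 217 costing 6
Total via 206: 9 + 6 = 15 s.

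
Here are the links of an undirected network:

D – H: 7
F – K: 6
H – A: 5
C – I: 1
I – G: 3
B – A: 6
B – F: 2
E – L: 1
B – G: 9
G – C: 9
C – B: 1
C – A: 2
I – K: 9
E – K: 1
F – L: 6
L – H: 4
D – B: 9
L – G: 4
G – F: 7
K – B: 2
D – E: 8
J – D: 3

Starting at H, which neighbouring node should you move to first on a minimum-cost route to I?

Compare a few routes:
H - A - C - I: 5+2+1 = 8
H - L - G - I: 4+4+3 = 11
H - A - B - C - I: 5+6+1+1 = 13
H - L - E - K - B - C - I: 4+1+1+2+1+1 = 10
The minimum is 8 via H - A - C - I.
So from H the first move is to A.

A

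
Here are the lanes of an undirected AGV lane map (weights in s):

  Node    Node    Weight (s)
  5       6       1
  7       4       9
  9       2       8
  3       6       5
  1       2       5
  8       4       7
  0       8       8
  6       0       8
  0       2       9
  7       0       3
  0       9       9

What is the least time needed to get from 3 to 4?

25 s

Settle nodes by increasing distance from 3:
3: 0
6: 5  (via 3)
5: 6  (via 6)
0: 13  (via 6)
7: 16  (via 0)
8: 21  (via 0)
2: 22  (via 0)
9: 22  (via 0)
4: 25  (via 7)
Shortest route: 3–6–0–7–4 = 25 s.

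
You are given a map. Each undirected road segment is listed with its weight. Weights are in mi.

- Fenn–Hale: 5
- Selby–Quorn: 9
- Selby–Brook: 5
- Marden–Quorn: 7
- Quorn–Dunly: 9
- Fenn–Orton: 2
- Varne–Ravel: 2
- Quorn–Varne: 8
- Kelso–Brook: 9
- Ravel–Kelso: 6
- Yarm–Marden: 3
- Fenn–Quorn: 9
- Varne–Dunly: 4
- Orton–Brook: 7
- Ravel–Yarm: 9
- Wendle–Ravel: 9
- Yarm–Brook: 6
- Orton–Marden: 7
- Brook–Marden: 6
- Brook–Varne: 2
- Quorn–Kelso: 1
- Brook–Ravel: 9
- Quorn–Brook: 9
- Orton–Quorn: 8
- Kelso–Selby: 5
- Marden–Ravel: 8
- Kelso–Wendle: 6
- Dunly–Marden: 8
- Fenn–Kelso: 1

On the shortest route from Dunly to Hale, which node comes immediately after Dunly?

Quorn

Compare a few routes:
Dunly → Varne → Quorn → Kelso → Fenn → Hale: 4+8+1+1+5 = 19
Dunly → Varne → Ravel → Kelso → Fenn → Hale: 4+2+6+1+5 = 18
Dunly → Quorn → Kelso → Fenn → Hale: 9+1+1+5 = 16
The minimum is 16 mi via Dunly → Quorn → Kelso → Fenn → Hale.
So from Dunly the first move is to Quorn.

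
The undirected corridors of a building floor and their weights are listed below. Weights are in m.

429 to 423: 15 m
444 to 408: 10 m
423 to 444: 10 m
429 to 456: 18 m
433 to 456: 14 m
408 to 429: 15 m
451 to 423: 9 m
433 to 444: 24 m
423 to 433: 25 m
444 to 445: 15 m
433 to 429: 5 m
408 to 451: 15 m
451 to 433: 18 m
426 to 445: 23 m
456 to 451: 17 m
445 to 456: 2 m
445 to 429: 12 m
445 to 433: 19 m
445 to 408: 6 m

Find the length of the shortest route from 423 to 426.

48 m

Enumerating some paths:
423 - 444 - 445 - 426: 10+15+23 = 48
423 - 444 - 408 - 445 - 426: 10+10+6+23 = 49
The minimum is 48 m via 423 - 444 - 445 - 426.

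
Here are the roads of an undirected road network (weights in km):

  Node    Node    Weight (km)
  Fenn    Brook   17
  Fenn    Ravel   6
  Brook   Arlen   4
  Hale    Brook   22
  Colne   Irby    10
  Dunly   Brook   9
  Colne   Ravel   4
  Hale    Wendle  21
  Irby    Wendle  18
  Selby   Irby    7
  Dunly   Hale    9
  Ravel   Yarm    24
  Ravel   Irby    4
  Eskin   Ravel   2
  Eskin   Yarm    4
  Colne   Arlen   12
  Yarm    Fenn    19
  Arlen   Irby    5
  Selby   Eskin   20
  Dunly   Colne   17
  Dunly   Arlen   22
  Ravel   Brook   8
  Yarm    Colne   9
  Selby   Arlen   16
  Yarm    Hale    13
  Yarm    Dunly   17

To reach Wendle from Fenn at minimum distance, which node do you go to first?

Enumerating some paths:
Fenn - Ravel - Irby - Wendle: 6+4+18 = 28
Fenn - Ravel - Colne - Irby - Wendle: 6+4+10+18 = 38
Cheapest is Fenn - Ravel - Irby - Wendle at 28 km.
So from Fenn the first move is to Ravel.

Ravel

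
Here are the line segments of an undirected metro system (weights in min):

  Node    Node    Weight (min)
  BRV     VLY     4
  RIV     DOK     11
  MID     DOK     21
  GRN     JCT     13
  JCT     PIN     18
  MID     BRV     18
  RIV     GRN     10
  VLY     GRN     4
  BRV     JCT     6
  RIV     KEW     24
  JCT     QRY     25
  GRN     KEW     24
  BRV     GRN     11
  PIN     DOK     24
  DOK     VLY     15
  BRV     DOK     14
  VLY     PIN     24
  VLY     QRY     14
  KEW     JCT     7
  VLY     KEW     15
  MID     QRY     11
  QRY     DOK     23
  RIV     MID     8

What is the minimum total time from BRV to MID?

Enumerating some paths:
BRV - MID: 18 = 18
BRV - VLY - GRN - RIV - MID: 4+4+10+8 = 26
The minimum is 18 min via BRV - MID.

18 min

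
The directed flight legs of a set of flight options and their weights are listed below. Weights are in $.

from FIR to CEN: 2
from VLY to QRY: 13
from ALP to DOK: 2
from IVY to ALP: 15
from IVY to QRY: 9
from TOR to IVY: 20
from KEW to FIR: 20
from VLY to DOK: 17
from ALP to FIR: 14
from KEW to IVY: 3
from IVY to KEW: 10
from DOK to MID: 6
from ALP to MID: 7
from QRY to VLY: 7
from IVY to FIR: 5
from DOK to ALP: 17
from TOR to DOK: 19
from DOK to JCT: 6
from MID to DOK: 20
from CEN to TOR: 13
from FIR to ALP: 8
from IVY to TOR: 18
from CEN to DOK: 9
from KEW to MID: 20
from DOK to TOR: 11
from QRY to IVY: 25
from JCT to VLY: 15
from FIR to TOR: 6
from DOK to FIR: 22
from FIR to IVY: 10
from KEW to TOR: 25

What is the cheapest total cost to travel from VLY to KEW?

Settle nodes by increasing distance from VLY:
VLY: 0
QRY: 13  (via VLY)
DOK: 17  (via VLY)
JCT: 23  (via DOK)
MID: 23  (via DOK)
TOR: 28  (via DOK)
ALP: 34  (via DOK)
IVY: 38  (via QRY)
FIR: 39  (via DOK)
CEN: 41  (via FIR)
KEW: 48  (via IVY)
Shortest route: VLY–QRY–IVY–KEW = $48.

$48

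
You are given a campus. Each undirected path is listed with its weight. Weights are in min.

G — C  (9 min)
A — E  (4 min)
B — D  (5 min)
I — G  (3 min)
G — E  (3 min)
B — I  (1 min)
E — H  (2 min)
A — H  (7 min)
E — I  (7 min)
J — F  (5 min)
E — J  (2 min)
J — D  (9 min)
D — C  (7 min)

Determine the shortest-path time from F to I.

13 min

Enumerating some paths:
F–J–E–I: 5+2+7 = 14
F–J–E–G–I: 5+2+3+3 = 13
Cheapest is F–J–E–G–I at 13 min.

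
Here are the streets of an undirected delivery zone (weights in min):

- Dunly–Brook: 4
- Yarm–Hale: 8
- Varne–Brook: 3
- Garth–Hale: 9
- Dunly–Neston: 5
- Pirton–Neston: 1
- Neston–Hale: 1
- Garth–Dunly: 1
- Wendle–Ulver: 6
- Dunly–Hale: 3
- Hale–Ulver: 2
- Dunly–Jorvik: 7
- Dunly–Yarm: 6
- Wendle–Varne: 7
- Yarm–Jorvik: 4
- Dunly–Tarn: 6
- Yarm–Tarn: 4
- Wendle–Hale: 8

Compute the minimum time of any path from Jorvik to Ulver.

12 min

Enumerating some paths:
Jorvik → Yarm → Hale → Ulver: 4+8+2 = 14
Jorvik → Yarm → Dunly → Hale → Ulver: 4+6+3+2 = 15
Jorvik → Dunly → Neston → Hale → Ulver: 7+5+1+2 = 15
Jorvik → Dunly → Hale → Ulver: 7+3+2 = 12
The minimum is 12 min via Jorvik → Dunly → Hale → Ulver.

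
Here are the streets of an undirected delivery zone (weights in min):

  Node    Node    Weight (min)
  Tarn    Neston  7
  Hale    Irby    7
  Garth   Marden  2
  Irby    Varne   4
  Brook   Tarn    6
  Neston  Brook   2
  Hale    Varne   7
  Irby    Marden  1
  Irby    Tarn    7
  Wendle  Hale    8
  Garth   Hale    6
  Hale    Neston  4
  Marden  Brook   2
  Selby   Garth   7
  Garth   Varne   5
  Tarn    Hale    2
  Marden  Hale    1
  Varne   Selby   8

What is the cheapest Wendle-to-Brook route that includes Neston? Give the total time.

14 min

Best Wendle to Neston: Wendle → Hale → Neston costing 12
Best Neston to Brook: Neston → Brook costing 2
Total via Neston: 12 + 2 = 14 min.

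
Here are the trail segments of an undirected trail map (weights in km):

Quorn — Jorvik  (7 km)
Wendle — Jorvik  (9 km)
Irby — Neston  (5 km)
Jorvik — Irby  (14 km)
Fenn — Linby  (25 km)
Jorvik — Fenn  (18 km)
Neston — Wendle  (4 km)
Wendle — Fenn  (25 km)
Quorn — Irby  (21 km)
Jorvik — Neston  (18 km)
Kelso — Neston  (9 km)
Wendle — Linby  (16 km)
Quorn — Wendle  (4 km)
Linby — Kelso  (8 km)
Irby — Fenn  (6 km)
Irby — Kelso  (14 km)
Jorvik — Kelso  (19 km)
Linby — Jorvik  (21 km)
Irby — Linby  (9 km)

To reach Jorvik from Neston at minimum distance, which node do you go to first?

Candidate routes:
Neston → Wendle → Quorn → Jorvik: 4+4+7 = 15
Neston → Wendle → Jorvik: 4+9 = 13
The minimum is 13 km via Neston → Wendle → Jorvik.
So from Neston the first move is to Wendle.

Wendle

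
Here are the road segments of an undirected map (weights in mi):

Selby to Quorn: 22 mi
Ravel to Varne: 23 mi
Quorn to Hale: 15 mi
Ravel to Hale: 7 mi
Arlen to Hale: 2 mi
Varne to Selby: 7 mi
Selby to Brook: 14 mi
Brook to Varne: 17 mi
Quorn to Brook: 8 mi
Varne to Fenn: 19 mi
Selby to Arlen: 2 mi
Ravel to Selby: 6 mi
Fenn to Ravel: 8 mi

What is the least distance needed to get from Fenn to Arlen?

16 mi

Enumerating some paths:
Fenn–Ravel–Varne–Selby–Arlen: 8+23+7+2 = 40
Fenn–Ravel–Hale–Arlen: 8+7+2 = 17
Fenn–Varne–Selby–Arlen: 19+7+2 = 28
Fenn–Ravel–Selby–Arlen: 8+6+2 = 16
The minimum is 16 mi via Fenn–Ravel–Selby–Arlen.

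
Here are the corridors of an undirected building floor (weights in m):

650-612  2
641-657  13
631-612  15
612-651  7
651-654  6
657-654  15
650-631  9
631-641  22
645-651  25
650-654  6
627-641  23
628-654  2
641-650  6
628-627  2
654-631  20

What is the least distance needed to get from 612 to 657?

Compare a few routes:
612 → 650 → 641 → 657: 2+6+13 = 21
612 → 651 → 654 → 650 → 641 → 657: 7+6+6+6+13 = 38
612 → 650 → 654 → 657: 2+6+15 = 23
612 → 651 → 654 → 657: 7+6+15 = 28
Cheapest is 612 → 650 → 641 → 657 at 21 m.

21 m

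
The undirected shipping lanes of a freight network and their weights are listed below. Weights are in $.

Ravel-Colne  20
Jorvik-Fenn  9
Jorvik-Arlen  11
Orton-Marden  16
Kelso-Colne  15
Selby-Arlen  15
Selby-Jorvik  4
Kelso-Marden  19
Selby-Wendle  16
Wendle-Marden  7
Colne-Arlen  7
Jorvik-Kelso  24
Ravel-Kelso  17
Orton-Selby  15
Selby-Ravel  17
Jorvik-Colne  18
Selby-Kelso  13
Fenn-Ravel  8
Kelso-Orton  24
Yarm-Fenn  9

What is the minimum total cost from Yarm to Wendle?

$38

Shortest distances from Yarm:
Yarm: 0
Fenn: 9  (via Yarm)
Ravel: 17  (via Fenn)
Jorvik: 18  (via Fenn)
Selby: 22  (via Jorvik)
Arlen: 29  (via Jorvik)
Kelso: 34  (via Ravel)
Colne: 36  (via Jorvik)
Orton: 37  (via Selby)
Wendle: 38  (via Selby)
Shortest route: Yarm → Fenn → Jorvik → Selby → Wendle = $38.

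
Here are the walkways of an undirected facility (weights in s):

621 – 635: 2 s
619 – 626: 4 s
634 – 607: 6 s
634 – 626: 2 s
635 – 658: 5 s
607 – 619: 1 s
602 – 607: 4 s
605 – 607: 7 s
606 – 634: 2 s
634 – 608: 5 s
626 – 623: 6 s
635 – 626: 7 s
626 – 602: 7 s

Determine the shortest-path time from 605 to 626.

12 s

Settle nodes by increasing distance from 605:
605: 0
607: 7  (via 605)
619: 8  (via 607)
602: 11  (via 607)
626: 12  (via 619)
Shortest route: 605 → 607 → 619 → 626 = 12 s.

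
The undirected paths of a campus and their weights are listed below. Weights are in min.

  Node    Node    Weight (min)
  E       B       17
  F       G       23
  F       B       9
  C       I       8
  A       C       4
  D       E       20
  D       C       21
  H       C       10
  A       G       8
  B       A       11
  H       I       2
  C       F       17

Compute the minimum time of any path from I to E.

40 min

Shortest distances from I:
I: 0
H: 2  (via I)
C: 8  (via I)
A: 12  (via C)
G: 20  (via A)
B: 23  (via A)
F: 25  (via C)
D: 29  (via C)
E: 40  (via B)
Shortest route: I → C → A → B → E = 40 min.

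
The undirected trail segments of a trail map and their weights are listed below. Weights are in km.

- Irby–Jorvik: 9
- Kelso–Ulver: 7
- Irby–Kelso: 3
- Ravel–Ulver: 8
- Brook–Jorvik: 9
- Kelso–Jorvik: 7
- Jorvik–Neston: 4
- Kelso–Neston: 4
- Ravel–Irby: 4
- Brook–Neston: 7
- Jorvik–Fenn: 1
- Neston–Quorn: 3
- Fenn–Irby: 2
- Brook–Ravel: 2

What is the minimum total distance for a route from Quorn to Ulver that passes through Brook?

Best Quorn to Brook: Quorn–Neston–Brook costing 10
Best Brook to Ulver: Brook–Ravel–Ulver costing 10
Total via Brook: 10 + 10 = 20 km.

20 km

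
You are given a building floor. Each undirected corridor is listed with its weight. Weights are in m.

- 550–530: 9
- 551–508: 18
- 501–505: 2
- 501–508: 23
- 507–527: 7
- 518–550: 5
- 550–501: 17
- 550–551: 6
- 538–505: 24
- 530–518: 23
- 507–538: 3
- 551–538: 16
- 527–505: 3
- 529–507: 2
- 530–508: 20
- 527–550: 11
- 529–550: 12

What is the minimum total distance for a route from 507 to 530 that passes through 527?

27 m

Shortest 507→527: 507 → 527 = 7
Best 527 to 530: 527 → 550 → 530 costing 20
Total via 527: 7 + 20 = 27 m.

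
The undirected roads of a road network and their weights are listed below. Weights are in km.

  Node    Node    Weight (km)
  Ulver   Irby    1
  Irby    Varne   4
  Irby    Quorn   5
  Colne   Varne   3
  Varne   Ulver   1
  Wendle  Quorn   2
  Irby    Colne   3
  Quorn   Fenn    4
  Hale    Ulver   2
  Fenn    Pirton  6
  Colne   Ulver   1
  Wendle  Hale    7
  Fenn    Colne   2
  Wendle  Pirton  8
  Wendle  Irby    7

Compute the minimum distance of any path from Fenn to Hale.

5 km

Compare a few routes:
Fenn → Colne → Irby → Ulver → Hale: 2+3+1+2 = 8
Fenn → Colne → Varne → Ulver → Hale: 2+3+1+2 = 8
Fenn → Colne → Ulver → Hale: 2+1+2 = 5
Fenn → Colne → Irby → Varne → Ulver → Hale: 2+3+4+1+2 = 12
The minimum is 5 km via Fenn → Colne → Ulver → Hale.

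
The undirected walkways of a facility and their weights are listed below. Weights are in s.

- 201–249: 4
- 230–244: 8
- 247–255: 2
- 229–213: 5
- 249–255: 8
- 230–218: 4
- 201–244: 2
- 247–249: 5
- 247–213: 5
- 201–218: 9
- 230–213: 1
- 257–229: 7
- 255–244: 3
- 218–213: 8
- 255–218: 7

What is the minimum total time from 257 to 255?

Settle nodes by increasing distance from 257:
257: 0
229: 7  (via 257)
213: 12  (via 229)
230: 13  (via 213)
218: 17  (via 230)
247: 17  (via 213)
255: 19  (via 247)
Shortest route: 257 → 229 → 213 → 247 → 255 = 19 s.

19 s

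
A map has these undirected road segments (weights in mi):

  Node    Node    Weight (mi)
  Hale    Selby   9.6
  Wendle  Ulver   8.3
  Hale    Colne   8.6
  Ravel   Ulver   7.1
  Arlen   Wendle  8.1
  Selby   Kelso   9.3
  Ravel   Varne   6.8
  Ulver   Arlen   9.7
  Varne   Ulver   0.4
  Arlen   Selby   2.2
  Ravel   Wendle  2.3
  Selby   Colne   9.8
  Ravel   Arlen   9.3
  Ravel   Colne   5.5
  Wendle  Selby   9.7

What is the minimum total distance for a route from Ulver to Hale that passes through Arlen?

Best Ulver to Arlen: Ulver–Arlen costing 9.7
Best Arlen to Hale: Arlen–Selby–Hale costing 11.8
Total via Arlen: 9.7 + 11.8 = 21.5 mi.

21.5 mi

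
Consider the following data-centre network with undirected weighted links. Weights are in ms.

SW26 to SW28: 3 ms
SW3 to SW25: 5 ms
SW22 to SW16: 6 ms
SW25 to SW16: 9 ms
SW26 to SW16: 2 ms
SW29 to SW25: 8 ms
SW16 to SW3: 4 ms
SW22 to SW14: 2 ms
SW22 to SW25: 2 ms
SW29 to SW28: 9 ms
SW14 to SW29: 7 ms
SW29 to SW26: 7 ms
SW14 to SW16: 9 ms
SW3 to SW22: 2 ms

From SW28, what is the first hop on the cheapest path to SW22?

Candidate routes:
SW28 → SW26 → SW16 → SW3 → SW25 → SW22: 3+2+4+5+2 = 16
SW28 → SW26 → SW16 → SW14 → SW22: 3+2+9+2 = 16
SW28 → SW26 → SW16 → SW22: 3+2+6 = 11
SW28 → SW26 → SW16 → SW25 → SW22: 3+2+9+2 = 16
The minimum is 11 ms via SW28 → SW26 → SW16 → SW22.
So from SW28 the first move is to SW26.

SW26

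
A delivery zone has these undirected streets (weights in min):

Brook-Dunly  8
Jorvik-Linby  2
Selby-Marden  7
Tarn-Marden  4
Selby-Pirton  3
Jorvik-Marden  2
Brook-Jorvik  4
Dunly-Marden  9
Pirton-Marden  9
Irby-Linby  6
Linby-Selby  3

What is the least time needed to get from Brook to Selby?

Settle nodes by increasing distance from Brook:
Brook: 0
Jorvik: 4  (via Brook)
Marden: 6  (via Jorvik)
Linby: 6  (via Jorvik)
Dunly: 8  (via Brook)
Selby: 9  (via Linby)
Shortest route: Brook–Jorvik–Linby–Selby = 9 min.

9 min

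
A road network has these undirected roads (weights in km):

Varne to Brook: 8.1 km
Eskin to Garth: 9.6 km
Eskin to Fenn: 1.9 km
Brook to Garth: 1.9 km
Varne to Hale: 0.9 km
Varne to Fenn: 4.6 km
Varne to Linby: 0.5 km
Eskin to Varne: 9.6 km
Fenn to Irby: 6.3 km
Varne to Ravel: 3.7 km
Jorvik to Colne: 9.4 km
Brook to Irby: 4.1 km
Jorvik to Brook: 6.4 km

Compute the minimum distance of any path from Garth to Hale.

Shortest distances from Garth:
Garth: 0
Brook: 1.9  (via Garth)
Irby: 6  (via Brook)
Jorvik: 8.3  (via Brook)
Eskin: 9.6  (via Garth)
Varne: 10  (via Brook)
Linby: 10.5  (via Varne)
Hale: 10.9  (via Varne)
Shortest route: Garth → Brook → Varne → Hale = 10.9 km.

10.9 km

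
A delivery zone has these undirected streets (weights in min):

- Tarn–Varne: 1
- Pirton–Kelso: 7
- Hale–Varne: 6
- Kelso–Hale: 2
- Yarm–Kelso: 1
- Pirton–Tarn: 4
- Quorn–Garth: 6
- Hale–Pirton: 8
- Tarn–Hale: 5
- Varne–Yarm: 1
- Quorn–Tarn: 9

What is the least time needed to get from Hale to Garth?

20 min

Compare a few routes:
Hale–Pirton–Tarn–Quorn–Garth: 8+4+9+6 = 27
Hale–Varne–Tarn–Quorn–Garth: 6+1+9+6 = 22
Hale–Tarn–Quorn–Garth: 5+9+6 = 20
Hale–Kelso–Pirton–Tarn–Quorn–Garth: 2+7+4+9+6 = 28
The minimum is 20 min via Hale–Tarn–Quorn–Garth.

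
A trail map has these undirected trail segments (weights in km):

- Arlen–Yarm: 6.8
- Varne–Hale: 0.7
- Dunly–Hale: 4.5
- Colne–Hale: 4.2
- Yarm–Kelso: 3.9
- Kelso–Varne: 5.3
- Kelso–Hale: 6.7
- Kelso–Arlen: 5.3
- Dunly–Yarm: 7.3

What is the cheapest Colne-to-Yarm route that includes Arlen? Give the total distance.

22.3 km

Best Colne to Arlen: Colne → Hale → Varne → Kelso → Arlen costing 15.5
Shortest Arlen→Yarm: Arlen → Yarm = 6.8
Total via Arlen: 15.5 + 6.8 = 22.3 km.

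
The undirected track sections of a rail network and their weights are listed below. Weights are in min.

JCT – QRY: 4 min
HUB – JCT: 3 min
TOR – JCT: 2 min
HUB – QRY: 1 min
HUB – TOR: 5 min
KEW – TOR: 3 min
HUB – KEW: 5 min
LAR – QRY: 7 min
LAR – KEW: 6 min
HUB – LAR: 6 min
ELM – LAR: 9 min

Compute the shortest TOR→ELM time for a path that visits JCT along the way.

Best TOR to JCT: TOR → JCT costing 2
Shortest JCT→ELM: JCT → HUB → LAR → ELM = 18
Total via JCT: 2 + 18 = 20 min.

20 min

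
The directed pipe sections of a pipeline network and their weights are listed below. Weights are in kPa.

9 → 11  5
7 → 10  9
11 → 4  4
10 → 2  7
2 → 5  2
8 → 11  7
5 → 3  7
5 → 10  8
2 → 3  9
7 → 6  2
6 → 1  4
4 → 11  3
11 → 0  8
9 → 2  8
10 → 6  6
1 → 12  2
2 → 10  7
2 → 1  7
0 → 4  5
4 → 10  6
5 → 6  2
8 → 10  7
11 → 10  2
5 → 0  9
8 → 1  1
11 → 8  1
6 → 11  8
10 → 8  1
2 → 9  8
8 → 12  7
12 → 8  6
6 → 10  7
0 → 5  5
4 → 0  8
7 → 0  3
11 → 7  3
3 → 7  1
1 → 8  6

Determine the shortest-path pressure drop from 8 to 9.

22 kPa

Candidate routes:
8–10–2–9: 7+7+8 = 22
8–11–10–2–9: 7+2+7+8 = 24
The minimum is 22 kPa via 8–10–2–9.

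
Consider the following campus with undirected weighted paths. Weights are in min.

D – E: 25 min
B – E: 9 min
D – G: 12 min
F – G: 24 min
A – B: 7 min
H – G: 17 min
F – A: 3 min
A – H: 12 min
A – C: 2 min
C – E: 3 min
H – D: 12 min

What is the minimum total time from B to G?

34 min

Compare a few routes:
B - E - C - A - F - G: 9+3+2+3+24 = 41
B - A - H - G: 7+12+17 = 36
B - A - F - G: 7+3+24 = 34
The minimum is 34 min via B - A - F - G.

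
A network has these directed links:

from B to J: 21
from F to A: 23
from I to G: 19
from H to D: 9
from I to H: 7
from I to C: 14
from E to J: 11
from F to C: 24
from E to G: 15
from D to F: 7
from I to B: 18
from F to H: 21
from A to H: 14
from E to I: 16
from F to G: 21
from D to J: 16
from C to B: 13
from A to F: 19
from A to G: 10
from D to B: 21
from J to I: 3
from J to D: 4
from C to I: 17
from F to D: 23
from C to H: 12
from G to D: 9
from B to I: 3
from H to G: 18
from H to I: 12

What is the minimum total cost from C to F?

Compare a few routes:
C - B - I - H - D - F: 13+3+7+9+7 = 39
C - H - D - F: 12+9+7 = 28
The minimum is 28 via C - H - D - F.

28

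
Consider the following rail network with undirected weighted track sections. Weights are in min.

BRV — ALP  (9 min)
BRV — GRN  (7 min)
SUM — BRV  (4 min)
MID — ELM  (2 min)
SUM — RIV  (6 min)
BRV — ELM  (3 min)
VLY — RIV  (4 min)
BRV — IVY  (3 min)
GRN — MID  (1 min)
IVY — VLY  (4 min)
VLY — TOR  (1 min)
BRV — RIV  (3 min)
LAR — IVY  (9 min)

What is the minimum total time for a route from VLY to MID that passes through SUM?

Best VLY to SUM: VLY–RIV–SUM costing 10
Best SUM to MID: SUM–BRV–ELM–MID costing 9
Total via SUM: 10 + 9 = 19 min.

19 min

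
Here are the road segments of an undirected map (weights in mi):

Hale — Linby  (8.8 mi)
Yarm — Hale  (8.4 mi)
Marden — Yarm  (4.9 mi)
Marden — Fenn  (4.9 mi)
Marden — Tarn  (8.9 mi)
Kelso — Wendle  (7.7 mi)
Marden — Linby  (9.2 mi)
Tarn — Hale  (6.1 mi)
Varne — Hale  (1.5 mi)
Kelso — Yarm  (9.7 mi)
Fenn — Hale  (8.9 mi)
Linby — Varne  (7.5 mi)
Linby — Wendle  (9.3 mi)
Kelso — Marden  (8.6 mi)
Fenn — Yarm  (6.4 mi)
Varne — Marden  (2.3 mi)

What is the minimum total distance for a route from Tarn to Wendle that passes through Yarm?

Shortest Tarn→Yarm: Tarn → Marden → Yarm = 13.8
Shortest Yarm→Wendle: Yarm → Kelso → Wendle = 17.4
Total via Yarm: 13.8 + 17.4 = 31.2 mi.

31.2 mi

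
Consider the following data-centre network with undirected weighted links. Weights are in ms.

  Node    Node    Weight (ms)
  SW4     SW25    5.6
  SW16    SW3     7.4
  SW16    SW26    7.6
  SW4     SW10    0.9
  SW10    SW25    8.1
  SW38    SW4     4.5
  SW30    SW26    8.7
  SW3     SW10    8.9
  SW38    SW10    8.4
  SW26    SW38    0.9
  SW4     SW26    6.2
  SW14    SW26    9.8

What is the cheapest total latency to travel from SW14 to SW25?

20.8 ms

Candidate routes:
SW14 - SW26 - SW4 - SW10 - SW25: 9.8+6.2+0.9+8.1 = 25
SW14 - SW26 - SW4 - SW25: 9.8+6.2+5.6 = 21.6
SW14 - SW26 - SW38 - SW4 - SW25: 9.8+0.9+4.5+5.6 = 20.8
SW14 - SW26 - SW38 - SW4 - SW10 - SW25: 9.8+0.9+4.5+0.9+8.1 = 24.2
The minimum is 20.8 ms via SW14 - SW26 - SW38 - SW4 - SW25.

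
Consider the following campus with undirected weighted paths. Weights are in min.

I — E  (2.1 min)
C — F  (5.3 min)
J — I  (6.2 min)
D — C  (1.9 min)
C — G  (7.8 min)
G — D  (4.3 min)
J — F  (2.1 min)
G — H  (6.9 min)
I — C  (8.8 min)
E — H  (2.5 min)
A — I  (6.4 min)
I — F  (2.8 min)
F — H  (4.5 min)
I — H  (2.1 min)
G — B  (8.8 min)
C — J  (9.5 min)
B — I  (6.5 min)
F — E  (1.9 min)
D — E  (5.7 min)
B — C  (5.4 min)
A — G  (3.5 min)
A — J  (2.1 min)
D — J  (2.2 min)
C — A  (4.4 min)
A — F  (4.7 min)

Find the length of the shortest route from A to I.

Settle nodes by increasing distance from A:
A: 0
J: 2.1  (via A)
G: 3.5  (via A)
F: 4.2  (via J)
D: 4.3  (via J)
C: 4.4  (via A)
E: 6.1  (via F)
I: 6.4  (via A)
Shortest route: A → I = 6.4 min.

6.4 min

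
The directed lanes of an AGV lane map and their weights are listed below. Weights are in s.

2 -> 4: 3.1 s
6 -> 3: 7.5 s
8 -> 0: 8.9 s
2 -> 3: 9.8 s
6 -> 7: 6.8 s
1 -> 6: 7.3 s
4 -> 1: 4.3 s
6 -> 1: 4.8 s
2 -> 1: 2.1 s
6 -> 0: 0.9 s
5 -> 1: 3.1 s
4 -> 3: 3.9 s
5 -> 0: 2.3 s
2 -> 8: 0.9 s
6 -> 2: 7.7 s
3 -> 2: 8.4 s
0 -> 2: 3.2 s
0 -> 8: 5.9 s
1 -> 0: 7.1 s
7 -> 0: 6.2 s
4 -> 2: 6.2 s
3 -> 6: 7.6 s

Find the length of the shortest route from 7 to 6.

18.8 s

Candidate routes:
7 - 0 - 2 - 1 - 6: 6.2+3.2+2.1+7.3 = 18.8
7 - 0 - 2 - 4 - 3 - 6: 6.2+3.2+3.1+3.9+7.6 = 24
The minimum is 18.8 s via 7 - 0 - 2 - 1 - 6.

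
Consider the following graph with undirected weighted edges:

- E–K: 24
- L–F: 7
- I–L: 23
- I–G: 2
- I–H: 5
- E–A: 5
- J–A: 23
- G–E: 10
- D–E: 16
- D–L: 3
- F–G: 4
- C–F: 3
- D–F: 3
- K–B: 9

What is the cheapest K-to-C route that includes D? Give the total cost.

Best K to D: K → E → D costing 40
Best D to C: D → F → C costing 6
Total via D: 40 + 6 = 46.

46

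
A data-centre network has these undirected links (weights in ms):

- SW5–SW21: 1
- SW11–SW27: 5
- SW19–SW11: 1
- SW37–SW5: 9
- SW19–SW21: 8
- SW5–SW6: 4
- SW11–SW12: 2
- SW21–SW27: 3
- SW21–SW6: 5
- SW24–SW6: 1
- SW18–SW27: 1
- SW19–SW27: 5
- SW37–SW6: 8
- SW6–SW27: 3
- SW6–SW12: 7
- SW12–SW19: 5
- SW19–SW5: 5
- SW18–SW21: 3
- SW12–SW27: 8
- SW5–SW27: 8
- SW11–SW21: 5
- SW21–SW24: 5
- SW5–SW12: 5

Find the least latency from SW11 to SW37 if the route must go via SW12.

16 ms

Best SW11 to SW12: SW11 → SW12 costing 2
Shortest SW12→SW37: SW12 → SW5 → SW37 = 14
Total via SW12: 2 + 14 = 16 ms.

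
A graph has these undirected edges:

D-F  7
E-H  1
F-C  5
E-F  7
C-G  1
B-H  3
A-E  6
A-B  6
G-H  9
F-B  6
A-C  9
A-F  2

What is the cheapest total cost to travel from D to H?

Shortest distances from D:
D: 0
F: 7  (via D)
A: 9  (via F)
C: 12  (via F)
B: 13  (via F)
G: 13  (via C)
E: 14  (via F)
H: 15  (via E)
Shortest route: D → F → E → H = 15.

15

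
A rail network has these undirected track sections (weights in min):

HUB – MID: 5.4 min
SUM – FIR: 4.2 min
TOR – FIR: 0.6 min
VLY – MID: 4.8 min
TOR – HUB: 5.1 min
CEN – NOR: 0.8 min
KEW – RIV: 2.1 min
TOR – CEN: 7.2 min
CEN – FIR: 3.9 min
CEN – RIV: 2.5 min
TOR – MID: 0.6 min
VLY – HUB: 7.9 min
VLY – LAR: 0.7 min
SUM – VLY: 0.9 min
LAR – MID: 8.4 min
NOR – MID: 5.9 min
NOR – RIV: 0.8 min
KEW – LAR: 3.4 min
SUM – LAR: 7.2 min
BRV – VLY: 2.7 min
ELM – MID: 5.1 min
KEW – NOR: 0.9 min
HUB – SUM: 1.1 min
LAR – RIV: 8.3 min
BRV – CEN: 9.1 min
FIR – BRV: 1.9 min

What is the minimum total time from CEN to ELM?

10.2 min

Settle nodes by increasing distance from CEN:
CEN: 0
NOR: 0.8  (via CEN)
RIV: 1.6  (via NOR)
KEW: 1.7  (via NOR)
FIR: 3.9  (via CEN)
TOR: 4.5  (via FIR)
LAR: 5.1  (via KEW)
MID: 5.1  (via TOR)
BRV: 5.8  (via FIR)
VLY: 5.8  (via LAR)
SUM: 6.7  (via VLY)
HUB: 7.8  (via SUM)
ELM: 10.2  (via MID)
Shortest route: CEN → FIR → TOR → MID → ELM = 10.2 min.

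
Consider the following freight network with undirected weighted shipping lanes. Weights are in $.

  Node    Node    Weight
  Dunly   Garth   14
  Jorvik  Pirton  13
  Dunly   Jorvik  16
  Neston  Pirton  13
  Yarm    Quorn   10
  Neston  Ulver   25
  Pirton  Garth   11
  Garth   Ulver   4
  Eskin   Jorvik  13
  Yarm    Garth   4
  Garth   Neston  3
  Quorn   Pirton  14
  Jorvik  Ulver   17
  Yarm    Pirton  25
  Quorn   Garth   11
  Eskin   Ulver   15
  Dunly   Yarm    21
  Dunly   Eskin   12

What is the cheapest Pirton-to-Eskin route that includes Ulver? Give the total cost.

$30

Best Pirton to Ulver: Pirton → Garth → Ulver costing 15
Shortest Ulver→Eskin: Ulver → Eskin = 15
Total via Ulver: 15 + 15 = $30.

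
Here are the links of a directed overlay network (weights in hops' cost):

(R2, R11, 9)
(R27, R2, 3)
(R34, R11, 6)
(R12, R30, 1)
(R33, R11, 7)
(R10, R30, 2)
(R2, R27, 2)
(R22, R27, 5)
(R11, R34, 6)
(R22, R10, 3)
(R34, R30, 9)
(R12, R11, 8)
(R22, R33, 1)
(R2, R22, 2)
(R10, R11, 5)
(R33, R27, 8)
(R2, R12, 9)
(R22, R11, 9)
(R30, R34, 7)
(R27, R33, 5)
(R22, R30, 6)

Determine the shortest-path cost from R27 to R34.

Candidate routes:
R27–R2–R22–R10–R30–R34: 3+2+3+2+7 = 17
R27–R2–R22–R30–R34: 3+2+6+7 = 18
Cheapest is R27–R2–R22–R10–R30–R34 at 17 hops' cost.

17 hops' cost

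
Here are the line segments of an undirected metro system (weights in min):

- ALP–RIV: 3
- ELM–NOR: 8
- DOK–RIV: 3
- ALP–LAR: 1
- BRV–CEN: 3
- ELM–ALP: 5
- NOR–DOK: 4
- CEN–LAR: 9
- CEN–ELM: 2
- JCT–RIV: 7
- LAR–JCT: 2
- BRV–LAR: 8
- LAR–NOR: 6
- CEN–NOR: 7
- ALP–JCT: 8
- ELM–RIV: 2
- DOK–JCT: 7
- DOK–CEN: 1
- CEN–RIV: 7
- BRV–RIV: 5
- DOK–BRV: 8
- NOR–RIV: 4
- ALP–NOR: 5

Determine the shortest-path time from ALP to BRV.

8 min

Candidate routes:
ALP → LAR → BRV: 1+8 = 9
ALP → RIV → BRV: 3+5 = 8
ALP → ELM → CEN → BRV: 5+2+3 = 10
The minimum is 8 min via ALP → RIV → BRV.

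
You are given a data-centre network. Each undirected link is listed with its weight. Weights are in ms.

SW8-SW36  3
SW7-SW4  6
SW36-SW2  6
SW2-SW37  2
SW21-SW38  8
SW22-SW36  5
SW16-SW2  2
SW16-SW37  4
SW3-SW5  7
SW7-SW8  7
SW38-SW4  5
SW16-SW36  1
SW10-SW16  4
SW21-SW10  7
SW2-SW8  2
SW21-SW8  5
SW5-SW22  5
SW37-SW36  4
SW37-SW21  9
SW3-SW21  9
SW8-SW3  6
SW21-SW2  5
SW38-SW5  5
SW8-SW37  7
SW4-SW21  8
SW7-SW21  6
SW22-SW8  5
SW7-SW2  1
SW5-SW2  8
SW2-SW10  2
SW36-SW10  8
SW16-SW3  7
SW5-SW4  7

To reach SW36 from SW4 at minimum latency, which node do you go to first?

Compare a few routes:
SW4 → SW7 → SW2 → SW8 → SW36: 6+1+2+3 = 12
SW4 → SW7 → SW2 → SW16 → SW36: 6+1+2+1 = 10
SW4 → SW7 → SW2 → SW37 → SW36: 6+1+2+4 = 13
Cheapest is SW4 → SW7 → SW2 → SW16 → SW36 at 10 ms.
So from SW4 the first move is to SW7.

SW7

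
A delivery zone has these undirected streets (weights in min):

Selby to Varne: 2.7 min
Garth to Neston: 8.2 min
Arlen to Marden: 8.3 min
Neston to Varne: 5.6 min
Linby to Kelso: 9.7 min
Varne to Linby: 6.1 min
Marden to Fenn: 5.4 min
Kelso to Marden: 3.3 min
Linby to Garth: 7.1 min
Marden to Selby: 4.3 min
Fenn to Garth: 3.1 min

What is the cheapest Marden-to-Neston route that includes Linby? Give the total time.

24.7 min

Shortest Marden→Linby: Marden → Kelso → Linby = 13
Best Linby to Neston: Linby → Varne → Neston costing 11.7
Total via Linby: 13 + 11.7 = 24.7 min.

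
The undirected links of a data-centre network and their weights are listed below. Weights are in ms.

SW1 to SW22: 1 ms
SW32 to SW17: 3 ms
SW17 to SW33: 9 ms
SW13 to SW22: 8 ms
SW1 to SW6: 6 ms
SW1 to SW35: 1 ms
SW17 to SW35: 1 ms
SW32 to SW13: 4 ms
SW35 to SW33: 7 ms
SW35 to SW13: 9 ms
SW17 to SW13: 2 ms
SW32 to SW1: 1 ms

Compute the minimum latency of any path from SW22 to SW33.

Running Dijkstra from SW22:
SW22: 0
SW1: 1  (via SW22)
SW35: 2  (via SW1)
SW32: 2  (via SW1)
SW17: 3  (via SW35)
SW13: 5  (via SW17)
SW6: 7  (via SW1)
SW33: 9  (via SW35)
Shortest route: SW22 → SW1 → SW35 → SW33 = 9 ms.

9 ms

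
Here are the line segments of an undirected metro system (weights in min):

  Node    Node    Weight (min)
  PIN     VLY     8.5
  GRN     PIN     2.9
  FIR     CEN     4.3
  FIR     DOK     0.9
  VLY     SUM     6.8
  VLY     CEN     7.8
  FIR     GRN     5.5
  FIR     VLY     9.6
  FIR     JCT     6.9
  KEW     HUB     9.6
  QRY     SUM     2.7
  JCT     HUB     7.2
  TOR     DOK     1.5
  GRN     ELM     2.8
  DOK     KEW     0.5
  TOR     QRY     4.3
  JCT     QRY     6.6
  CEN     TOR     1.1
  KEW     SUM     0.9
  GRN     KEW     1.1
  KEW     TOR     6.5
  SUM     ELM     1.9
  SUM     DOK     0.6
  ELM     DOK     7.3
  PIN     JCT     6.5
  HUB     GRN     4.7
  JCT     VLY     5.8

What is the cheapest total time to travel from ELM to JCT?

Running Dijkstra from ELM:
ELM: 0
SUM: 1.9  (via ELM)
DOK: 2.5  (via SUM)
GRN: 2.8  (via ELM)
KEW: 2.8  (via SUM)
FIR: 3.4  (via DOK)
TOR: 4  (via DOK)
QRY: 4.6  (via SUM)
CEN: 5.1  (via TOR)
PIN: 5.7  (via GRN)
HUB: 7.5  (via GRN)
VLY: 8.7  (via SUM)
JCT: 10.3  (via FIR)
Shortest route: ELM → SUM → DOK → FIR → JCT = 10.3 min.

10.3 min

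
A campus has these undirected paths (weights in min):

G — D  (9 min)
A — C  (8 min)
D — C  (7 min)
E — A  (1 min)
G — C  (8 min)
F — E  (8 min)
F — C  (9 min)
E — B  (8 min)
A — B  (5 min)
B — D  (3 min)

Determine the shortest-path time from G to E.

17 min

Compare a few routes:
G → D → B → A → E: 9+3+5+1 = 18
G → C → A → E: 8+8+1 = 17
The minimum is 17 min via G → C → A → E.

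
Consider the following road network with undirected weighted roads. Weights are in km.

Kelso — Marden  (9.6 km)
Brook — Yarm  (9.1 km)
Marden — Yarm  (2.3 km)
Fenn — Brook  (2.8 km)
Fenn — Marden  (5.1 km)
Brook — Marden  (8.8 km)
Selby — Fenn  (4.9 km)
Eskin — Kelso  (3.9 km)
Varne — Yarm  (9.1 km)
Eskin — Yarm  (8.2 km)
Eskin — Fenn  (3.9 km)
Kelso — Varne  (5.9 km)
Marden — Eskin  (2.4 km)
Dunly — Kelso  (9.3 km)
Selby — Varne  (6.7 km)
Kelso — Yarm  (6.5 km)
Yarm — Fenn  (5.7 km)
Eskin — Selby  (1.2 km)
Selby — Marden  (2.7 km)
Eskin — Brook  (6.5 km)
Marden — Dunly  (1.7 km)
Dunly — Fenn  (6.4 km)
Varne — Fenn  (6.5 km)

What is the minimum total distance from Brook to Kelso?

10.4 km

Compare a few routes:
Brook–Fenn–Eskin–Kelso: 2.8+3.9+3.9 = 10.6
Brook–Eskin–Kelso: 6.5+3.9 = 10.4
The minimum is 10.4 km via Brook–Eskin–Kelso.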